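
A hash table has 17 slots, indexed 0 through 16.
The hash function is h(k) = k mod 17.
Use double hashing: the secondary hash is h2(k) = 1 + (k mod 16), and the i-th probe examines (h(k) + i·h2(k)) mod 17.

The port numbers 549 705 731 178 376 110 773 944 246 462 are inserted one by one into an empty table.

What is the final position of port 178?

11

549: h=5 → slot 5
705: h=8 → slot 8
731: h=0 → slot 0
178: h=8, h2=3, probe 8,11 → slot 11
376: h=2 → slot 2
110: h=8, h2=15, probe 8,6 → slot 6
773: h=8, h2=6, probe 8,14 → slot 14
944: h=9 → slot 9
246: h=8, h2=7, probe 8,15 → slot 15
462: h=3 → slot 3
Table: [731, —, 376, 462, —, 549, 110, —, 705, 944, —, 178, —, —, 773, 246, —]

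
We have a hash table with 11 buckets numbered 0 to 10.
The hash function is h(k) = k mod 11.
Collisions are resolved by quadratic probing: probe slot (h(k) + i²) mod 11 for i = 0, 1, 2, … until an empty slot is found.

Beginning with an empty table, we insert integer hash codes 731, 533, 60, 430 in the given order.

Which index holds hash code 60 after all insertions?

Insert 731: h=5, slot 5 empty -> index 5.
Insert 533: h=5, slot 5 occupied -> index 6.
Insert 60: h=5, slots 5,6 occupied -> index 9.
Insert 430: h=1, slot 1 empty -> index 1.
Table: [-, 430, -, -, -, 731, 533, -, -, 60, -]

9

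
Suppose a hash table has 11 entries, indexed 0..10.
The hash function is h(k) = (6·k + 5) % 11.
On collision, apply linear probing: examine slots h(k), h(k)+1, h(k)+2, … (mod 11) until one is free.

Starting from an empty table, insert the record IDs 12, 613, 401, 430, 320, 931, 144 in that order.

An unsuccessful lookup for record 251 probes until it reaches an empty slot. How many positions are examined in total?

3

Insert 12: h=0, slot 0 empty => index 0.
Insert 613: h=9, slot 9 empty => index 9.
Insert 401: h=2, slot 2 empty => index 2.
Insert 430: h=0, slot 0 occupied => index 1.
Insert 320: h=0, slots 0,1,2 occupied => index 3.
Insert 931: h=3, slot 3 occupied => index 4.
Insert 144: h=0, slots 0,1,2,3,4 occupied => index 5.
Table: [12, 430, 401, 320, 931, 144, —, —, —, 613, —]
Lookup 251: h=4, probe 4,5,6 → slot 6 empty, not found.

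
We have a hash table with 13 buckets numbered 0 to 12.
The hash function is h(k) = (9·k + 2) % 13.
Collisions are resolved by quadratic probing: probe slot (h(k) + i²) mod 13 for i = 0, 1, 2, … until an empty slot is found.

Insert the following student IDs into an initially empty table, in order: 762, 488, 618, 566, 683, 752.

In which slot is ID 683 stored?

3

Insert 762: h=9, slot 9 empty → index 9.
Insert 488: h=0, slot 0 empty → index 0.
Insert 618: h=0, slot 0 occupied → index 1.
Insert 566: h=0, slots 0,1 occupied → index 4.
Insert 683: h=0, slots 0,1,4,9 occupied → index 3.
Insert 752: h=10, slot 10 empty → index 10.
Table: [488, 618, ., 683, 566, ., ., ., ., 762, 752, ., .]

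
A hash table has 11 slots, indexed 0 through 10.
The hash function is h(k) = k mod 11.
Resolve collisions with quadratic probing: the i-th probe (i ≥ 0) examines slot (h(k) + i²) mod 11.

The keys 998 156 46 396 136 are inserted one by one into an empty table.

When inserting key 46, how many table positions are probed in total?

2

998 hashes to 8; slot 8 is free -> place at 8.
156 hashes to 2; slot 2 is free -> place at 2.
46 hashes to 2; 2 taken -> place at 3.
396 hashes to 0; slot 0 is free -> place at 0.
136 hashes to 4; slot 4 is free -> place at 4.
Table: [396, ., 156, 46, 136, ., ., ., 998, ., .]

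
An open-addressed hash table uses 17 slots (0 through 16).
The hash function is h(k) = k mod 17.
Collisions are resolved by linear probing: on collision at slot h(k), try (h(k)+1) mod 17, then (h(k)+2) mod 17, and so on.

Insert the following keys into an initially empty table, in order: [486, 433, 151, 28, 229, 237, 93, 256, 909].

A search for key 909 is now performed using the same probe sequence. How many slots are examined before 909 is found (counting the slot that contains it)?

6

Insert 486: h=10, slot 10 empty -> index 10.
Insert 433: h=8, slot 8 empty -> index 8.
Insert 151: h=15, slot 15 empty -> index 15.
Insert 28: h=11, slot 11 empty -> index 11.
Insert 229: h=8, slot 8 occupied -> index 9.
Insert 237: h=16, slot 16 empty -> index 16.
Insert 93: h=8, slots 8,9,10,11 occupied -> index 12.
Insert 256: h=1, slot 1 empty -> index 1.
Insert 909: h=8, slots 8,9,10,11,12 occupied -> index 13.
Table: [., 256, ., ., ., ., ., ., 433, 229, 486, 28, 93, 909, ., 151, 237]
Lookup 909: h=8, probe 8,9,10,11,12,13 → found at 13.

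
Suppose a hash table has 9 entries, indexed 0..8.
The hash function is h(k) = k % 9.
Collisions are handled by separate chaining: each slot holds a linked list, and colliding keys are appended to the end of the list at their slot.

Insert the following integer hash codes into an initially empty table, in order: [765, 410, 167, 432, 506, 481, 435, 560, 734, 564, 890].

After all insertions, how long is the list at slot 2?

2

Insert 765: h=0, bucket 0 empty → new chain.
Insert 410: h=5, bucket 5 empty → new chain.
Insert 167: h=5, bucket 5 nonempty → append to chain.
Insert 432: h=0, bucket 0 nonempty → append to chain.
Insert 506: h=2, bucket 2 empty → new chain.
Insert 481: h=4, bucket 4 empty → new chain.
Insert 435: h=3, bucket 3 empty → new chain.
Insert 560: h=2, bucket 2 nonempty → append to chain.
Insert 734: h=5, bucket 5 nonempty → append to chain.
Insert 564: h=6, bucket 6 empty → new chain.
Insert 890: h=8, bucket 8 empty → new chain.
Final buckets:
0: 765 -> 432
1: _
2: 506 -> 560
3: 435
4: 481
5: 410 -> 167 -> 734
6: 564
7: _
8: 890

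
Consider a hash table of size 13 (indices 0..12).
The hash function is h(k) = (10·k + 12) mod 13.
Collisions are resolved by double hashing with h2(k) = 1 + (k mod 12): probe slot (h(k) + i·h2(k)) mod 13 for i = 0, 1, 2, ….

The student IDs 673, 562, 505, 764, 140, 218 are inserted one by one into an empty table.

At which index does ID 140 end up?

673 hashes to 8; slot 8 is free -> place at 8.
562 hashes to 3; slot 3 is free -> place at 3.
505 hashes to 5; slot 5 is free -> place at 5.
764 hashes to 8, h2=9; 8 taken -> place at 4.
140 hashes to 8, h2=9; 8,4 taken -> place at 0.
218 hashes to 8, h2=3; 8 taken -> place at 11.
Table: [140, ., ., 562, 764, 505, ., ., 673, ., ., 218, .]

0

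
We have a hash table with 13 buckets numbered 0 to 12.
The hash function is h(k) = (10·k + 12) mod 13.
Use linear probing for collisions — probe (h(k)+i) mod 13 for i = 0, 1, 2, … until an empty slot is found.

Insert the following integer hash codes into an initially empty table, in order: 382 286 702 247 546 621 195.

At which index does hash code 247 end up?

382: h=10 -> slot 10
286: h=12 -> slot 12
702: h=12, probe 12,0 -> slot 0
247: h=12, probe 12,0,1 -> slot 1
546: h=12, probe 12,0,1,2 -> slot 2
621: h=8 -> slot 8
195: h=12, probe 12,0,1,2,3 -> slot 3
Table: [702, 247, 546, 195, -, -, -, -, 621, -, 382, -, 286]

1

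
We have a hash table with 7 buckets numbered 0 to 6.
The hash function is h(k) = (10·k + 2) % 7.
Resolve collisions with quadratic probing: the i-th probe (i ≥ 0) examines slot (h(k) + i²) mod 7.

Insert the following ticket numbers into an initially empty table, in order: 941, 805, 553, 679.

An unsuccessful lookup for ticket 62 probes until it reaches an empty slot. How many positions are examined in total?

941: h=4 => slot 4
805: h=2 => slot 2
553: h=2, probe 2,3 => slot 3
679: h=2, probe 2,3,6 => slot 6
Table: [—, —, 805, 553, 941, —, 679]
Lookup 62: h=6, probe 6,0 → slot 0 empty, not found.

2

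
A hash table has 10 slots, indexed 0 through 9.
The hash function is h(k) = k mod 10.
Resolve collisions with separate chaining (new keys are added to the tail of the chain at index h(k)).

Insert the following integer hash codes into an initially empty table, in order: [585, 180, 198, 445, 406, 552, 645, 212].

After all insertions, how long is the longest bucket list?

3

585 → bucket 5
180 → bucket 0
198 → bucket 8
445 → bucket 5 (collision)
406 → bucket 6
552 → bucket 2
645 → bucket 5 (collision)
212 → bucket 2 (collision)
Final buckets:
0: 180
1: ∅
2: 552 -> 212
3: ∅
4: ∅
5: 585 -> 445 -> 645
6: 406
7: ∅
8: 198
9: ∅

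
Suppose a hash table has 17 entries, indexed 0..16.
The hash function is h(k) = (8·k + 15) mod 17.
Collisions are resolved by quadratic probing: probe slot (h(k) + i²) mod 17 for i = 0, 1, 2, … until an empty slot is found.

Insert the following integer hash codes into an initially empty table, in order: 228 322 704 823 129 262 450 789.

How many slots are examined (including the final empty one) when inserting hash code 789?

228 hashes to 3; slot 3 is free → place at 3.
322 hashes to 7; slot 7 is free → place at 7.
704 hashes to 3; 3 taken → place at 4.
823 hashes to 3; 3,4,7 taken → place at 12.
129 hashes to 10; slot 10 is free → place at 10.
262 hashes to 3; 3,4,7,12 taken → place at 2.
450 hashes to 11; slot 11 is free → place at 11.
789 hashes to 3; 3,4,7,12,2,11 taken → place at 5.
Table: [_, _, 262, 228, 704, 789, _, 322, _, _, 129, 450, 823, _, _, _, _]

7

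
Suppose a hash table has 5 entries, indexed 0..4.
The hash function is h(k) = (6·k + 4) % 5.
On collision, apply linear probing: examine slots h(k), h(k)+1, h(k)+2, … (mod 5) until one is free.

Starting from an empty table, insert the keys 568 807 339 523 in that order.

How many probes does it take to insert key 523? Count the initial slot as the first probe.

3

568: h=2 => slot 2
807: h=1 => slot 1
339: h=3 => slot 3
523: h=2, probe 2,3,4 => slot 4
Table: [., 807, 568, 339, 523]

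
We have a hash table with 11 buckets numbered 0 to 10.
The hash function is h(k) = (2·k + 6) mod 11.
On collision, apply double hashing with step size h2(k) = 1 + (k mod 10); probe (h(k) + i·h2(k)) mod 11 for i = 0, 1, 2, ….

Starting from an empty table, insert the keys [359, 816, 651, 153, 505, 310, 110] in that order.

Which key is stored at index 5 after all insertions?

359 hashes to 9; slot 9 is free → place at 9.
816 hashes to 10; slot 10 is free → place at 10.
651 hashes to 10, h2=2; 10 taken → place at 1.
153 hashes to 4; slot 4 is free → place at 4.
505 hashes to 4, h2=6; 4,10 taken → place at 5.
310 hashes to 10, h2=1; 10 taken → place at 0.
110 hashes to 6; slot 6 is free → place at 6.
Table: [310, 651, ., ., 153, 505, 110, ., ., 359, 816]

505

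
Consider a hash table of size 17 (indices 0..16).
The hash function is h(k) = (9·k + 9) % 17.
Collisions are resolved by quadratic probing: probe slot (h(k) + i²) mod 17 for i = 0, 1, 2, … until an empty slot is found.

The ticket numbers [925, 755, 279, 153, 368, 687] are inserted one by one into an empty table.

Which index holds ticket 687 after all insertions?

925 hashes to 4; slot 4 is free -> place at 4.
755 hashes to 4; 4 taken -> place at 5.
279 hashes to 4; 4,5 taken -> place at 8.
153 hashes to 9; slot 9 is free -> place at 9.
368 hashes to 6; slot 6 is free -> place at 6.
687 hashes to 4; 4,5,8 taken -> place at 13.
Table: [∅, ∅, ∅, ∅, 925, 755, 368, ∅, 279, 153, ∅, ∅, ∅, 687, ∅, ∅, ∅]

13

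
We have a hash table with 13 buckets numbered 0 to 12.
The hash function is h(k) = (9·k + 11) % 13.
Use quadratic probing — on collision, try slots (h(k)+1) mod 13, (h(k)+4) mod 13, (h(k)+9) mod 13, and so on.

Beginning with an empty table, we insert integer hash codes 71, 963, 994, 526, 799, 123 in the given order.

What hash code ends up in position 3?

123

71: h=0 => slot 0
963: h=7 => slot 7
994: h=0, probe 0,1 => slot 1
526: h=0, probe 0,1,4 => slot 4
799: h=0, probe 0,1,4,9 => slot 9
123: h=0, probe 0,1,4,9,3 => slot 3
Table: [71, 994, —, 123, 526, —, —, 963, —, 799, —, —, —]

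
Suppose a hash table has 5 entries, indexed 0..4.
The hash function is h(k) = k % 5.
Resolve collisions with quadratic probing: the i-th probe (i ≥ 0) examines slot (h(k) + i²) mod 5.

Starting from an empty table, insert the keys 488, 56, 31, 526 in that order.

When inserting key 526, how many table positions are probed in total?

488: h=3 → slot 3
56: h=1 → slot 1
31: h=1, probe 1,2 → slot 2
526: h=1, probe 1,2,0 → slot 0
Table: [526, 56, 31, 488, _]

3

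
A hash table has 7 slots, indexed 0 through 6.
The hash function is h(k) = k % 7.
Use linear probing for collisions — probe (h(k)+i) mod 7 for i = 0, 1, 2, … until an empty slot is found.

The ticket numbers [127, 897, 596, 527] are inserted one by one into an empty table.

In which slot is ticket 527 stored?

4

Insert 127: h=1, slot 1 empty → index 1.
Insert 897: h=1, slot 1 occupied → index 2.
Insert 596: h=1, slots 1,2 occupied → index 3.
Insert 527: h=2, slots 2,3 occupied → index 4.
Table: [., 127, 897, 596, 527, ., .]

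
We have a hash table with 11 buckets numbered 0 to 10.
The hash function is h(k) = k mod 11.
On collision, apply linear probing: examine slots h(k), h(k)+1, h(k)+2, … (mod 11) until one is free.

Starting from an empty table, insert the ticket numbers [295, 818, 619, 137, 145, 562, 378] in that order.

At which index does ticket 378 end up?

6

Insert 295: h=9, slot 9 empty => index 9.
Insert 818: h=4, slot 4 empty => index 4.
Insert 619: h=3, slot 3 empty => index 3.
Insert 137: h=5, slot 5 empty => index 5.
Insert 145: h=2, slot 2 empty => index 2.
Insert 562: h=1, slot 1 empty => index 1.
Insert 378: h=4, slots 4,5 occupied => index 6.
Table: [—, 562, 145, 619, 818, 137, 378, —, —, 295, —]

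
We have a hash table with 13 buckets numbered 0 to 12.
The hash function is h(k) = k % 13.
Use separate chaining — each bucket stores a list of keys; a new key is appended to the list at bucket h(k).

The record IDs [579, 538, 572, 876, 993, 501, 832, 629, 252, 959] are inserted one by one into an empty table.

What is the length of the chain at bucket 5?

5

579 → bucket 7
538 → bucket 5
572 → bucket 0
876 → bucket 5 (collision)
993 → bucket 5 (collision)
501 → bucket 7 (collision)
832 → bucket 0 (collision)
629 → bucket 5 (collision)
252 → bucket 5 (collision)
959 → bucket 10
Final buckets:
0: 572 -> 832
1: _
2: _
3: _
4: _
5: 538 -> 876 -> 993 -> 629 -> 252
6: _
7: 579 -> 501
8: _
9: _
10: 959
11: _
12: _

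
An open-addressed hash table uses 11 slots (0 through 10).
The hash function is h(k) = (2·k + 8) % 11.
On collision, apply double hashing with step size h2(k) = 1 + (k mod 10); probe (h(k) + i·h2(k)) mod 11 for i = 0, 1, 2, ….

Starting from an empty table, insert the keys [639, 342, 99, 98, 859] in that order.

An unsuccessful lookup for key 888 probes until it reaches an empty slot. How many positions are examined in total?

2

639: h=10 => slot 10
342: h=10, h2=3, probe 10,2 => slot 2
99: h=8 => slot 8
98: h=6 => slot 6
859: h=10, h2=10, probe 10,9 => slot 9
Table: [_, _, 342, _, _, _, 98, _, 99, 859, 639]
Lookup 888: h=2, h2=9, probe 2,0 → slot 0 empty, not found.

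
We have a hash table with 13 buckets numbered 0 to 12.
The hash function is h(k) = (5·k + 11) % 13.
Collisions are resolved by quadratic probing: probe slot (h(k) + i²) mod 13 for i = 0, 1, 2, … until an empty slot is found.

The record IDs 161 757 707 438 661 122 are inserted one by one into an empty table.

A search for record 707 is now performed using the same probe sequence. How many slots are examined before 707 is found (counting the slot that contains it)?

Insert 161: h=10, slot 10 empty -> index 10.
Insert 757: h=0, slot 0 empty -> index 0.
Insert 707: h=10, slot 10 occupied -> index 11.
Insert 438: h=4, slot 4 empty -> index 4.
Insert 661: h=1, slot 1 empty -> index 1.
Insert 122: h=10, slots 10,11,1 occupied -> index 6.
Table: [757, 661, —, —, 438, —, 122, —, —, —, 161, 707, —]
Lookup 707: h=10, probe 10,11 → found at 11.

2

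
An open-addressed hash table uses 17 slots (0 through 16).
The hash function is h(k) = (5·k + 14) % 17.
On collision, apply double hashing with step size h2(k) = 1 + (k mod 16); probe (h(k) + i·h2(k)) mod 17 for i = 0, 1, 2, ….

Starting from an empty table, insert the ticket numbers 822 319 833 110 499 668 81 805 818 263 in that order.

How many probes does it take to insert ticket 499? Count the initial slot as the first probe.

3

822: h=10 → slot 10
319: h=11 → slot 11
833: h=14 → slot 14
110: h=3 → slot 3
499: h=10, h2=4, probe 10,14,1 → slot 1
668: h=5 → slot 5
81: h=11, h2=2, probe 11,13 → slot 13
805: h=10, h2=6, probe 10,16 → slot 16
818: h=7 → slot 7
263: h=3, h2=8, probe 3,11,2 → slot 2
Table: [—, 499, 263, 110, —, 668, —, 818, —, —, 822, 319, —, 81, 833, —, 805]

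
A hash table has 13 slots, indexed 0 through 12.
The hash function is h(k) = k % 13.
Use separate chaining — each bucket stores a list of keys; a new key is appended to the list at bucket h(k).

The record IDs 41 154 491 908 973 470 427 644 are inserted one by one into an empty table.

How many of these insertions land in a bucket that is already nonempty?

41 → bucket 2
154 → bucket 11
491 → bucket 10
908 → bucket 11 (collision)
973 → bucket 11 (collision)
470 → bucket 2 (collision)
427 → bucket 11 (collision)
644 → bucket 7
Final buckets:
0: -
1: -
2: 41 -> 470
3: -
4: -
5: -
6: -
7: 644
8: -
9: -
10: 491
11: 154 -> 908 -> 973 -> 427
12: -

4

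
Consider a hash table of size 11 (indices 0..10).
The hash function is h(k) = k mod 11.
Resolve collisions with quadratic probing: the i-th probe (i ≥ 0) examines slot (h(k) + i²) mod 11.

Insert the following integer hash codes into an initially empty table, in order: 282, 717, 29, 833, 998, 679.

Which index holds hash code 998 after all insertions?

Insert 282: h=7, slot 7 empty -> index 7.
Insert 717: h=2, slot 2 empty -> index 2.
Insert 29: h=7, slot 7 occupied -> index 8.
Insert 833: h=8, slot 8 occupied -> index 9.
Insert 998: h=8, slots 8,9 occupied -> index 1.
Insert 679: h=8, slots 8,9,1 occupied -> index 6.
Table: [_, 998, 717, _, _, _, 679, 282, 29, 833, _]

1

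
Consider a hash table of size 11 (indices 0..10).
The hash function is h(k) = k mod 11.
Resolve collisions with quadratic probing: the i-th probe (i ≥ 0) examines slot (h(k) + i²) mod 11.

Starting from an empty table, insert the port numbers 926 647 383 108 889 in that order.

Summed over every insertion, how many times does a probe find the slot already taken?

926: h=2 => slot 2
647: h=9 => slot 9
383: h=9, probe 9,10 => slot 10
108: h=9, probe 9,10,2,7 => slot 7
889: h=9, probe 9,10,2,7,3 => slot 3
Table: [., ., 926, 889, ., ., ., 108, ., 647, 383]

8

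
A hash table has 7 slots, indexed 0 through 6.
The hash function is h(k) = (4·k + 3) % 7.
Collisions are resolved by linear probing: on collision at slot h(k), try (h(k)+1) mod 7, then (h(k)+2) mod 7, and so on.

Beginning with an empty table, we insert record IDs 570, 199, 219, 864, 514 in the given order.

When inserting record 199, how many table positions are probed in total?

2

570: h=1 → slot 1
199: h=1, probe 1,2 → slot 2
219: h=4 → slot 4
864: h=1, probe 1,2,3 → slot 3
514: h=1, probe 1,2,3,4,5 → slot 5
Table: [_, 570, 199, 864, 219, 514, _]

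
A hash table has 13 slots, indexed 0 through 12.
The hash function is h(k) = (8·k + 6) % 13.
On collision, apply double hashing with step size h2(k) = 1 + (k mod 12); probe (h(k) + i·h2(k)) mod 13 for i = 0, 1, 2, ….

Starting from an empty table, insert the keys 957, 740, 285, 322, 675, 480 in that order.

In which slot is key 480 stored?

957: h=5 => slot 5
740: h=11 => slot 11
285: h=11, h2=10, probe 11,8 => slot 8
322: h=8, h2=11, probe 8,6 => slot 6
675: h=11, h2=4, probe 11,2 => slot 2
480: h=11, h2=1, probe 11,12 => slot 12
Table: [-, -, 675, -, -, 957, 322, -, 285, -, -, 740, 480]

12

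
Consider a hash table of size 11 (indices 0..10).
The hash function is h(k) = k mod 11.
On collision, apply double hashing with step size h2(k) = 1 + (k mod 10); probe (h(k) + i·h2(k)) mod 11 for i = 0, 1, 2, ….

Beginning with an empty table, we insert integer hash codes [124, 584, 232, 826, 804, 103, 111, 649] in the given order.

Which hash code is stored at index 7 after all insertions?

111

124: h=3 => slot 3
584: h=1 => slot 1
232: h=1, h2=3, probe 1,4 => slot 4
826: h=1, h2=7, probe 1,8 => slot 8
804: h=1, h2=5, probe 1,6 => slot 6
103: h=4, h2=4, probe 4,8,1,5 => slot 5
111: h=1, h2=2, probe 1,3,5,7 => slot 7
649: h=0 => slot 0
Table: [649, 584, -, 124, 232, 103, 804, 111, 826, -, -]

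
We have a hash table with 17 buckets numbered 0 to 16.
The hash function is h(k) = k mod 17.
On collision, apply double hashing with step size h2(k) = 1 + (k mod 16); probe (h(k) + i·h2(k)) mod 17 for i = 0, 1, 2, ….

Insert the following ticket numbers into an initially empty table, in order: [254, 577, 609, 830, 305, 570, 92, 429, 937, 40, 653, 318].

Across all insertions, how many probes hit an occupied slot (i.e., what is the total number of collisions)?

Insert 254: h=16, slot 16 empty → index 16.
Insert 577: h=16, h2=2, slot 16 occupied → index 1.
Insert 609: h=14, slot 14 empty → index 14.
Insert 830: h=14, h2=15, slot 14 occupied → index 12.
Insert 305: h=16, h2=2, slots 16,1 occupied → index 3.
Insert 570: h=9, slot 9 empty → index 9.
Insert 92: h=7, slot 7 empty → index 7.
Insert 429: h=4, slot 4 empty → index 4.
Insert 937: h=2, slot 2 empty → index 2.
Insert 40: h=6, slot 6 empty → index 6.
Insert 653: h=7, h2=14, slots 7,4,1 occupied → index 15.
Insert 318: h=12, h2=15, slot 12 occupied → index 10.
Table: [., 577, 937, 305, 429, ., 40, 92, ., 570, 318, ., 830, ., 609, 653, 254]

8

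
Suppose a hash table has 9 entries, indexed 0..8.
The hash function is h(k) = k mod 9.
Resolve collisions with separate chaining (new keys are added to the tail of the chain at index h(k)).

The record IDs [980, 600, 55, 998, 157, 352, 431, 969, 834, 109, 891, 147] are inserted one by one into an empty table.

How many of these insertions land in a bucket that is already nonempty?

Insert 980: h=8, bucket 8 empty → new chain.
Insert 600: h=6, bucket 6 empty → new chain.
Insert 55: h=1, bucket 1 empty → new chain.
Insert 998: h=8, bucket 8 nonempty → append to chain.
Insert 157: h=4, bucket 4 empty → new chain.
Insert 352: h=1, bucket 1 nonempty → append to chain.
Insert 431: h=8, bucket 8 nonempty → append to chain.
Insert 969: h=6, bucket 6 nonempty → append to chain.
Insert 834: h=6, bucket 6 nonempty → append to chain.
Insert 109: h=1, bucket 1 nonempty → append to chain.
Insert 891: h=0, bucket 0 empty → new chain.
Insert 147: h=3, bucket 3 empty → new chain.
Final buckets:
0: 891
1: 55 -> 352 -> 109
2: ∅
3: 147
4: 157
5: ∅
6: 600 -> 969 -> 834
7: ∅
8: 980 -> 998 -> 431

6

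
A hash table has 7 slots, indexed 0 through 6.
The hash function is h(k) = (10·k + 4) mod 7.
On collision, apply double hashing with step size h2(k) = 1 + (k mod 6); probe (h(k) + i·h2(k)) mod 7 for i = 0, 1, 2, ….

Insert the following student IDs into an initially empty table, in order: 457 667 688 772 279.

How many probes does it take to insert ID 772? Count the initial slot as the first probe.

3

Insert 457: h=3, slot 3 empty → index 3.
Insert 667: h=3, h2=2, slot 3 occupied → index 5.
Insert 688: h=3, h2=5, slot 3 occupied → index 1.
Insert 772: h=3, h2=5, slots 3,1 occupied → index 6.
Insert 279: h=1, h2=4, slots 1,5 occupied → index 2.
Table: [∅, 688, 279, 457, ∅, 667, 772]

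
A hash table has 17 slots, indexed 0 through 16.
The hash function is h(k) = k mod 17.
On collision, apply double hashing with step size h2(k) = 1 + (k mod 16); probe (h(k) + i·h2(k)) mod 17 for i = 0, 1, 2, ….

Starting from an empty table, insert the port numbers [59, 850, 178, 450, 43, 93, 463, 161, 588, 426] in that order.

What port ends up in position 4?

463

59: h=8 → slot 8
850: h=0 → slot 0
178: h=8, h2=3, probe 8,11 → slot 11
450: h=8, h2=3, probe 8,11,14 → slot 14
43: h=9 → slot 9
93: h=8, h2=14, probe 8,5 → slot 5
463: h=4 → slot 4
161: h=8, h2=2, probe 8,10 → slot 10
588: h=10, h2=13, probe 10,6 → slot 6
426: h=1 → slot 1
Table: [850, 426, -, -, 463, 93, 588, -, 59, 43, 161, 178, -, -, 450, -, -]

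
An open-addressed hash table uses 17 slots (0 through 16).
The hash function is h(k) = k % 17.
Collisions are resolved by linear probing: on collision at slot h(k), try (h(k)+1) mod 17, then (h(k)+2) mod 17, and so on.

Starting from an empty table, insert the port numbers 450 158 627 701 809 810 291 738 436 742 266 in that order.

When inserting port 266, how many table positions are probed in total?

4

450: h=8 -> slot 8
158: h=5 -> slot 5
627: h=15 -> slot 15
701: h=4 -> slot 4
809: h=10 -> slot 10
810: h=11 -> slot 11
291: h=2 -> slot 2
738: h=7 -> slot 7
436: h=11, probe 11,12 -> slot 12
742: h=11, probe 11,12,13 -> slot 13
266: h=11, probe 11,12,13,14 -> slot 14
Table: [∅, ∅, 291, ∅, 701, 158, ∅, 738, 450, ∅, 809, 810, 436, 742, 266, 627, ∅]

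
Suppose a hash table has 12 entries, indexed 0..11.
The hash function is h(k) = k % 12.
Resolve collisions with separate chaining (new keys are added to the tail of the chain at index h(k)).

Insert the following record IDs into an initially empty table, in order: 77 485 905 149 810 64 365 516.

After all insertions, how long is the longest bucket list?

Insert 77: h=5, bucket 5 empty -> new chain.
Insert 485: h=5, bucket 5 nonempty -> append to chain.
Insert 905: h=5, bucket 5 nonempty -> append to chain.
Insert 149: h=5, bucket 5 nonempty -> append to chain.
Insert 810: h=6, bucket 6 empty -> new chain.
Insert 64: h=4, bucket 4 empty -> new chain.
Insert 365: h=5, bucket 5 nonempty -> append to chain.
Insert 516: h=0, bucket 0 empty -> new chain.
Final buckets:
0: 516
1: -
2: -
3: -
4: 64
5: 77 -> 485 -> 905 -> 149 -> 365
6: 810
7: -
8: -
9: -
10: -
11: -

5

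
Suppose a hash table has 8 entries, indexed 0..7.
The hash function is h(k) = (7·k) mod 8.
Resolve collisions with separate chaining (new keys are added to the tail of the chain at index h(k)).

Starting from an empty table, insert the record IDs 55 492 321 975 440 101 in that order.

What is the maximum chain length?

2

Insert 55: h=1, bucket 1 empty → new chain.
Insert 492: h=4, bucket 4 empty → new chain.
Insert 321: h=7, bucket 7 empty → new chain.
Insert 975: h=1, bucket 1 nonempty → append to chain.
Insert 440: h=0, bucket 0 empty → new chain.
Insert 101: h=3, bucket 3 empty → new chain.
Final buckets:
0: 440
1: 55 -> 975
2: -
3: 101
4: 492
5: -
6: -
7: 321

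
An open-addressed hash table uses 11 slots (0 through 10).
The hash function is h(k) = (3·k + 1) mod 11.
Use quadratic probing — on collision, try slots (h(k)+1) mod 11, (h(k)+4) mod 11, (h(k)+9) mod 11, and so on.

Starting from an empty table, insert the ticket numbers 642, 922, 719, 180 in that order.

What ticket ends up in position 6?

922

642: h=2 -> slot 2
922: h=6 -> slot 6
719: h=2, probe 2,3 -> slot 3
180: h=2, probe 2,3,6,0 -> slot 0
Table: [180, -, 642, 719, -, -, 922, -, -, -, -]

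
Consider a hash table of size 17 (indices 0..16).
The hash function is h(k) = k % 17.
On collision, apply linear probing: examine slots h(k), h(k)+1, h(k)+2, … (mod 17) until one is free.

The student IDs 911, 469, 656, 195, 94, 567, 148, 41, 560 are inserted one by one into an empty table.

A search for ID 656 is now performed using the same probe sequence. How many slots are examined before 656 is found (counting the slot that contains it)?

Insert 911: h=10, slot 10 empty => index 10.
Insert 469: h=10, slot 10 occupied => index 11.
Insert 656: h=10, slots 10,11 occupied => index 12.
Insert 195: h=8, slot 8 empty => index 8.
Insert 94: h=9, slot 9 empty => index 9.
Insert 567: h=6, slot 6 empty => index 6.
Insert 148: h=12, slot 12 occupied => index 13.
Insert 41: h=7, slot 7 empty => index 7.
Insert 560: h=16, slot 16 empty => index 16.
Table: [∅, ∅, ∅, ∅, ∅, ∅, 567, 41, 195, 94, 911, 469, 656, 148, ∅, ∅, 560]
Lookup 656: h=10, probe 10,11,12 → found at 12.

3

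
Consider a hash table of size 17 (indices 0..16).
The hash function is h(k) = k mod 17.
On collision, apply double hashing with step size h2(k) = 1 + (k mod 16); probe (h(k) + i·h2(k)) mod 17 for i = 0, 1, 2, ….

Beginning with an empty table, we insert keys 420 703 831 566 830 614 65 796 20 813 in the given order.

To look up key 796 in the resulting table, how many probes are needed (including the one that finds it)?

420: h=12 => slot 12
703: h=6 => slot 6
831: h=15 => slot 15
566: h=5 => slot 5
830: h=14 => slot 14
614: h=2 => slot 2
65: h=14, h2=2, probe 14,16 => slot 16
796: h=14, h2=13, probe 14,10 => slot 10
20: h=3 => slot 3
813: h=14, h2=14, probe 14,11 => slot 11
Table: [—, —, 614, 20, —, 566, 703, —, —, —, 796, 813, 420, —, 830, 831, 65]
Lookup 796: h=14, h2=13, probe 14,10 → found at 10.

2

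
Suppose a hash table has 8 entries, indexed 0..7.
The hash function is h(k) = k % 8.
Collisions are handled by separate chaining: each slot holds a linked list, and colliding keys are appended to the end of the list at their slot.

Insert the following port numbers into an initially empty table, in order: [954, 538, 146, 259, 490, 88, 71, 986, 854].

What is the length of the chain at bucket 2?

5

954 → bucket 2
538 → bucket 2 (collision)
146 → bucket 2 (collision)
259 → bucket 3
490 → bucket 2 (collision)
88 → bucket 0
71 → bucket 7
986 → bucket 2 (collision)
854 → bucket 6
Final buckets:
0: 88
1: ∅
2: 954 -> 538 -> 146 -> 490 -> 986
3: 259
4: ∅
5: ∅
6: 854
7: 71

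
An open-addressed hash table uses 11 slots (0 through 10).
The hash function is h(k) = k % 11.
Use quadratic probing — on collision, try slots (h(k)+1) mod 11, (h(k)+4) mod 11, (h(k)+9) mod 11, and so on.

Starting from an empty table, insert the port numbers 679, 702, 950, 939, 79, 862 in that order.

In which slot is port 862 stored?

7

679 hashes to 8; slot 8 is free -> place at 8.
702 hashes to 9; slot 9 is free -> place at 9.
950 hashes to 4; slot 4 is free -> place at 4.
939 hashes to 4; 4 taken -> place at 5.
79 hashes to 2; slot 2 is free -> place at 2.
862 hashes to 4; 4,5,8,2,9 taken -> place at 7.
Table: [∅, ∅, 79, ∅, 950, 939, ∅, 862, 679, 702, ∅]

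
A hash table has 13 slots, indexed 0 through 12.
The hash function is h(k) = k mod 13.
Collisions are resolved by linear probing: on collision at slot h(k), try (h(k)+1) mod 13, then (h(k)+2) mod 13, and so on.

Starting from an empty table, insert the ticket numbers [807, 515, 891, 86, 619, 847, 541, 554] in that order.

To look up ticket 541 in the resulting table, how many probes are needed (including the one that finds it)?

4

807 hashes to 1; slot 1 is free -> place at 1.
515 hashes to 8; slot 8 is free -> place at 8.
891 hashes to 7; slot 7 is free -> place at 7.
86 hashes to 8; 8 taken -> place at 9.
619 hashes to 8; 8,9 taken -> place at 10.
847 hashes to 2; slot 2 is free -> place at 2.
541 hashes to 8; 8,9,10 taken -> place at 11.
554 hashes to 8; 8,9,10,11 taken -> place at 12.
Table: [_, 807, 847, _, _, _, _, 891, 515, 86, 619, 541, 554]
Lookup 541: h=8, probe 8,9,10,11 → found at 11.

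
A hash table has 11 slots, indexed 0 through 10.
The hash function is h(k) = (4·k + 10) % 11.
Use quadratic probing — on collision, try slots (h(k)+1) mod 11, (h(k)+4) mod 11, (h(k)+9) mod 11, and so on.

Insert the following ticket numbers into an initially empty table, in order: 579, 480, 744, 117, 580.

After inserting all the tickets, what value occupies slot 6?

480

579 hashes to 5; slot 5 is free → place at 5.
480 hashes to 5; 5 taken → place at 6.
744 hashes to 5; 5,6 taken → place at 9.
117 hashes to 5; 5,6,9 taken → place at 3.
580 hashes to 9; 9 taken → place at 10.
Table: [∅, ∅, ∅, 117, ∅, 579, 480, ∅, ∅, 744, 580]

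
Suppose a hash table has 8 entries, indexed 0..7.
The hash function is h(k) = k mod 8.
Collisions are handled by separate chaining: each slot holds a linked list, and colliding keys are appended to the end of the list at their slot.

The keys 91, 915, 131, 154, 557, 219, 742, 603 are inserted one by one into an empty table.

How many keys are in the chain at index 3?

5

91 → bucket 3
915 → bucket 3 (collision)
131 → bucket 3 (collision)
154 → bucket 2
557 → bucket 5
219 → bucket 3 (collision)
742 → bucket 6
603 → bucket 3 (collision)
Final buckets:
0: .
1: .
2: 154
3: 91 -> 915 -> 131 -> 219 -> 603
4: .
5: 557
6: 742
7: .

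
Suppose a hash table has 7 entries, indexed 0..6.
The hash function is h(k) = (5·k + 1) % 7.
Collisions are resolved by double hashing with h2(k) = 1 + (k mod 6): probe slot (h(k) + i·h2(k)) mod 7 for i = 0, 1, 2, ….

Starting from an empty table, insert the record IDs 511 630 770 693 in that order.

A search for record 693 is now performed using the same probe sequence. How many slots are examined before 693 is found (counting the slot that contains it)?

2

Insert 511: h=1, slot 1 empty => index 1.
Insert 630: h=1, h2=1, slot 1 occupied => index 2.
Insert 770: h=1, h2=3, slot 1 occupied => index 4.
Insert 693: h=1, h2=4, slot 1 occupied => index 5.
Table: [-, 511, 630, -, 770, 693, -]
Lookup 693: h=1, h2=4, probe 1,5 → found at 5.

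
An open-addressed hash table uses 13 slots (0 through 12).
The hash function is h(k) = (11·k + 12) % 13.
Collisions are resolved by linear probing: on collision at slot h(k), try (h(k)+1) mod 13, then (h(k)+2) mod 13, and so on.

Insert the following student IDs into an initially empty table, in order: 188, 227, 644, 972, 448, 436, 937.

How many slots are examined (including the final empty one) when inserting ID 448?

188: h=0 => slot 0
227: h=0, probe 0,1 => slot 1
644: h=11 => slot 11
972: h=5 => slot 5
448: h=0, probe 0,1,2 => slot 2
436: h=11, probe 11,12 => slot 12
937: h=10 => slot 10
Table: [188, 227, 448, -, -, 972, -, -, -, -, 937, 644, 436]

3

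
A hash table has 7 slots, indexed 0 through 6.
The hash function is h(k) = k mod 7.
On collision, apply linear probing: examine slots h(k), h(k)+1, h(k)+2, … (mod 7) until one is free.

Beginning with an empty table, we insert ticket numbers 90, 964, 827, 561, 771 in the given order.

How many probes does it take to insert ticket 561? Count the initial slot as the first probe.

2

90: h=6 -> slot 6
964: h=5 -> slot 5
827: h=1 -> slot 1
561: h=1, probe 1,2 -> slot 2
771: h=1, probe 1,2,3 -> slot 3
Table: [-, 827, 561, 771, -, 964, 90]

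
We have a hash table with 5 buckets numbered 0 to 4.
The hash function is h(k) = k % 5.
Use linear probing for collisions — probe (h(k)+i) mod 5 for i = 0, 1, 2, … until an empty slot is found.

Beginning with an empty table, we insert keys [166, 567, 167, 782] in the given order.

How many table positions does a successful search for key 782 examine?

3

166 hashes to 1; slot 1 is free → place at 1.
567 hashes to 2; slot 2 is free → place at 2.
167 hashes to 2; 2 taken → place at 3.
782 hashes to 2; 2,3 taken → place at 4.
Table: [—, 166, 567, 167, 782]
Lookup 782: h=2, probe 2,3,4 → found at 4.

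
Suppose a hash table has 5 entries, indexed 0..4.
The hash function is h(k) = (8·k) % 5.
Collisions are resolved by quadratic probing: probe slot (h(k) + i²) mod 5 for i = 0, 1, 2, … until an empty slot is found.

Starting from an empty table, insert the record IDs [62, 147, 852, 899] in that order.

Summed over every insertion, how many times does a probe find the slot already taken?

62 hashes to 1; slot 1 is free -> place at 1.
147 hashes to 1; 1 taken -> place at 2.
852 hashes to 1; 1,2 taken -> place at 0.
899 hashes to 2; 2 taken -> place at 3.
Table: [852, 62, 147, 899, ∅]

4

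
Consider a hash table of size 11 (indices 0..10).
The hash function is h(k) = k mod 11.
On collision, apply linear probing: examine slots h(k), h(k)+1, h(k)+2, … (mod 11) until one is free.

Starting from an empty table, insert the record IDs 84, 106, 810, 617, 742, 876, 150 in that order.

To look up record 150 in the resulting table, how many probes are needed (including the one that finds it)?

84: h=7 -> slot 7
106: h=7, probe 7,8 -> slot 8
810: h=7, probe 7,8,9 -> slot 9
617: h=1 -> slot 1
742: h=5 -> slot 5
876: h=7, probe 7,8,9,10 -> slot 10
150: h=7, probe 7,8,9,10,0 -> slot 0
Table: [150, 617, ∅, ∅, ∅, 742, ∅, 84, 106, 810, 876]
Lookup 150: h=7, probe 7,8,9,10,0 → found at 0.

5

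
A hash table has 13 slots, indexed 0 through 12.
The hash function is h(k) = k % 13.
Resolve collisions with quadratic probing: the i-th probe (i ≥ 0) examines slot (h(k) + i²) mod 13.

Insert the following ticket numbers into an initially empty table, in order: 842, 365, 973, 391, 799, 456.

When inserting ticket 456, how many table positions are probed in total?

3

Insert 842: h=10, slot 10 empty -> index 10.
Insert 365: h=1, slot 1 empty -> index 1.
Insert 973: h=11, slot 11 empty -> index 11.
Insert 391: h=1, slot 1 occupied -> index 2.
Insert 799: h=6, slot 6 empty -> index 6.
Insert 456: h=1, slots 1,2 occupied -> index 5.
Table: [—, 365, 391, —, —, 456, 799, —, —, —, 842, 973, —]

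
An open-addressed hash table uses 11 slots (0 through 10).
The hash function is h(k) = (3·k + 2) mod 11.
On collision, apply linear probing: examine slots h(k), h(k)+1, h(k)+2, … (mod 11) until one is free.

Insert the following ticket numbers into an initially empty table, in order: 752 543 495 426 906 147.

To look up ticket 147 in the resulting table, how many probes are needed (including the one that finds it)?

Insert 752: h=3, slot 3 empty → index 3.
Insert 543: h=3, slot 3 occupied → index 4.
Insert 495: h=2, slot 2 empty → index 2.
Insert 426: h=4, slot 4 occupied → index 5.
Insert 906: h=3, slots 3,4,5 occupied → index 6.
Insert 147: h=3, slots 3,4,5,6 occupied → index 7.
Table: [-, -, 495, 752, 543, 426, 906, 147, -, -, -]
Lookup 147: h=3, probe 3,4,5,6,7 → found at 7.

5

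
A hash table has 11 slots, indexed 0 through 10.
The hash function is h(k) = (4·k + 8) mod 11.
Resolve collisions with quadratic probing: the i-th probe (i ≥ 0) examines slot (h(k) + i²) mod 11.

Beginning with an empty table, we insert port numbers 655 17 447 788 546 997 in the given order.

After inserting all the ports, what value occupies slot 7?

546

655: h=10 -> slot 10
17: h=10, probe 10,0 -> slot 0
447: h=3 -> slot 3
788: h=3, probe 3,4 -> slot 4
546: h=3, probe 3,4,7 -> slot 7
997: h=3, probe 3,4,7,1 -> slot 1
Table: [17, 997, —, 447, 788, —, —, 546, —, —, 655]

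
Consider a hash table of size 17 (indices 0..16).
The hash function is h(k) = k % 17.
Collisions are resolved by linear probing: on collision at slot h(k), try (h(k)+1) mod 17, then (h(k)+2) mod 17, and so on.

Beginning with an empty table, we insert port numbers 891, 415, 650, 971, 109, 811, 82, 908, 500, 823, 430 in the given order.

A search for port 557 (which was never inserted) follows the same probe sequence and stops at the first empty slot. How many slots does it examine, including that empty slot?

Insert 891: h=7, slot 7 empty -> index 7.
Insert 415: h=7, slot 7 occupied -> index 8.
Insert 650: h=4, slot 4 empty -> index 4.
Insert 971: h=2, slot 2 empty -> index 2.
Insert 109: h=7, slots 7,8 occupied -> index 9.
Insert 811: h=12, slot 12 empty -> index 12.
Insert 82: h=14, slot 14 empty -> index 14.
Insert 908: h=7, slots 7,8,9 occupied -> index 10.
Insert 500: h=7, slots 7,8,9,10 occupied -> index 11.
Insert 823: h=7, slots 7,8,9,10,11,12 occupied -> index 13.
Insert 430: h=5, slot 5 empty -> index 5.
Table: [—, —, 971, —, 650, 430, —, 891, 415, 109, 908, 500, 811, 823, 82, —, —]
Lookup 557: h=13, probe 13,14,15 → slot 15 empty, not found.

3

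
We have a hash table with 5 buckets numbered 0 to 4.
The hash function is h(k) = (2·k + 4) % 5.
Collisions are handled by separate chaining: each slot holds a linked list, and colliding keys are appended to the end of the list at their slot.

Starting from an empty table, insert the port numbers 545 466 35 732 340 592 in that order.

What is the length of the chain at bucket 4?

3

Insert 545: h=4, bucket 4 empty -> new chain.
Insert 466: h=1, bucket 1 empty -> new chain.
Insert 35: h=4, bucket 4 nonempty -> append to chain.
Insert 732: h=3, bucket 3 empty -> new chain.
Insert 340: h=4, bucket 4 nonempty -> append to chain.
Insert 592: h=3, bucket 3 nonempty -> append to chain.
Final buckets:
0: -
1: 466
2: -
3: 732 -> 592
4: 545 -> 35 -> 340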